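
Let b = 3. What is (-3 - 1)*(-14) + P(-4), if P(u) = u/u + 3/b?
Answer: 58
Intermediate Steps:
P(u) = 2 (P(u) = u/u + 3/3 = 1 + 3*(⅓) = 1 + 1 = 2)
(-3 - 1)*(-14) + P(-4) = (-3 - 1)*(-14) + 2 = -4*(-14) + 2 = 56 + 2 = 58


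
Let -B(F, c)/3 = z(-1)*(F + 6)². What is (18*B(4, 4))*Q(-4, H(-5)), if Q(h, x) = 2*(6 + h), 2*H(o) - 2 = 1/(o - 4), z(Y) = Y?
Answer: 21600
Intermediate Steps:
H(o) = 1 + 1/(2*(-4 + o)) (H(o) = 1 + 1/(2*(o - 4)) = 1 + 1/(2*(-4 + o)))
Q(h, x) = 12 + 2*h
B(F, c) = 3*(6 + F)² (B(F, c) = -(-3)*(F + 6)² = -(-3)*(6 + F)² = 3*(6 + F)²)
(18*B(4, 4))*Q(-4, H(-5)) = (18*(3*(6 + 4)²))*(12 + 2*(-4)) = (18*(3*10²))*(12 - 8) = (18*(3*100))*4 = (18*300)*4 = 5400*4 = 21600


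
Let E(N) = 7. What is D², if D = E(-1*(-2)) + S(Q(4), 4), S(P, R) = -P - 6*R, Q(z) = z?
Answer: 441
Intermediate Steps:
D = -21 (D = 7 + (-1*4 - 6*4) = 7 + (-4 - 24) = 7 - 28 = -21)
D² = (-21)² = 441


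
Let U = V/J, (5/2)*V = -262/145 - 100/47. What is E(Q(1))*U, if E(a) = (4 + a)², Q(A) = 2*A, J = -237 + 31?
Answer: 965304/3509725 ≈ 0.27504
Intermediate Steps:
J = -206
V = -53628/34075 (V = 2*(-262/145 - 100/47)/5 = (⅖)*(-26814/6815) = -53628/34075 ≈ -1.5738)
U = 26814/3509725 (U = -53628/34075/(-206) = -53628/34075*(-1/206) = 26814/3509725 ≈ 0.0076399)
E(Q(1))*U = (4 + 2*1)²*(26814/3509725) = (4 + 2)²*(26814/3509725) = 6²*(26814/3509725) = 36*(26814/3509725) = 965304/3509725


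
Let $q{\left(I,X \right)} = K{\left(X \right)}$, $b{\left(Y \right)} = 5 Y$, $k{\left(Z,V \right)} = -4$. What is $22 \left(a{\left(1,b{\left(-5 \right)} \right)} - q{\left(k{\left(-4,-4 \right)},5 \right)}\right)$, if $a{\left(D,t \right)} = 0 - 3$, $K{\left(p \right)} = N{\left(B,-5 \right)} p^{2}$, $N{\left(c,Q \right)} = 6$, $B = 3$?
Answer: $-3366$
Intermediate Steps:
$K{\left(p \right)} = 6 p^{2}$
$q{\left(I,X \right)} = 6 X^{2}$
$a{\left(D,t \right)} = -3$
$22 \left(a{\left(1,b{\left(-5 \right)} \right)} - q{\left(k{\left(-4,-4 \right)},5 \right)}\right) = 22 \left(-3 - 6 \cdot 5^{2}\right) = 22 \left(-3 - 6 \cdot 25\right) = 22 \left(-3 - 150\right) = 22 \left(-153\right) = -3366$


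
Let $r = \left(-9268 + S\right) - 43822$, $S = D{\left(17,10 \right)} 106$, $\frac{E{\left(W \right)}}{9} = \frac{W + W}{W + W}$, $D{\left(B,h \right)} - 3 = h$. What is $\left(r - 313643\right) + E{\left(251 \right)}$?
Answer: $-365346$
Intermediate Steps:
$D{\left(B,h \right)} = 3 + h$
$E{\left(W \right)} = 9$ ($E{\left(W \right)} = 9 \frac{W + W}{W + W} = 9 \frac{2 W}{2 W} = 9 \cdot 2 W \frac{1}{2 W} = 9 \cdot 1 = 9$)
$S = 1378$ ($S = \left(3 + 10\right) 106 = 13 \cdot 106 = 1378$)
$r = -51712$ ($r = \left(-9268 + 1378\right) - 43822 = -7890 - 43822 = -51712$)
$\left(r - 313643\right) + E{\left(251 \right)} = \left(-51712 - 313643\right) + 9 = -365355 + 9 = -365346$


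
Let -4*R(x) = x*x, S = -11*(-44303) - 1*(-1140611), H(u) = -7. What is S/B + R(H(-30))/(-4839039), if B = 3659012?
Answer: 7877729328713/17706101769468 ≈ 0.44492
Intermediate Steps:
S = 1627944 (S = 487333 + 1140611 = 1627944)
R(x) = -x²/4 (R(x) = -x*x/4 = -x²/4)
S/B + R(H(-30))/(-4839039) = 1627944/3659012 - ¼*(-7)²/(-4839039) = 1627944*(1/3659012) - ¼*49*(-1/4839039) = 406986/914753 - 49/4*(-1/4839039) = 406986/914753 + 49/19356156 = 7877729328713/17706101769468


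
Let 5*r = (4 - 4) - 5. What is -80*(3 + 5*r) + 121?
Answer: 281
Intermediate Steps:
r = -1 (r = ((4 - 4) - 5)/5 = (0 - 5)/5 = (⅕)*(-5) = -1)
-80*(3 + 5*r) + 121 = -80*(3 + 5*(-1)) + 121 = -80*(3 - 5) + 121 = -80*(-2) + 121 = 160 + 121 = 281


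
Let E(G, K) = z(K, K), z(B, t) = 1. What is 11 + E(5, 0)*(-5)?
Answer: 6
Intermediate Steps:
E(G, K) = 1
11 + E(5, 0)*(-5) = 11 + 1*(-5) = 11 - 5 = 6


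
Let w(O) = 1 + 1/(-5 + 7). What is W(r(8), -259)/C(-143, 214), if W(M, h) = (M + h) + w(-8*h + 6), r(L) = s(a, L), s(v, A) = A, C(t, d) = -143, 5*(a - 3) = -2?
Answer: 499/286 ≈ 1.7448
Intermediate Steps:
a = 13/5 (a = 3 + (⅕)*(-2) = 3 - ⅖ = 13/5 ≈ 2.6000)
w(O) = 3/2 (w(O) = 1 + 1/2 = 1 + ½ = 3/2)
r(L) = L
W(M, h) = 3/2 + M + h (W(M, h) = (M + h) + 3/2 = 3/2 + M + h)
W(r(8), -259)/C(-143, 214) = (3/2 + 8 - 259)/(-143) = -499/2*(-1/143) = 499/286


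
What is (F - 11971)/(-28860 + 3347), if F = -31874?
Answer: 43845/25513 ≈ 1.7185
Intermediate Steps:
(F - 11971)/(-28860 + 3347) = (-31874 - 11971)/(-28860 + 3347) = -43845/(-25513) = -43845*(-1/25513) = 43845/25513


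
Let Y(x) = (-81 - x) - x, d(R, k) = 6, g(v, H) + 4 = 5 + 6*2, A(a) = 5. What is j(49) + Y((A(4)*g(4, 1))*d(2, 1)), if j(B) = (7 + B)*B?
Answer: 1883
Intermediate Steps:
j(B) = B*(7 + B)
g(v, H) = 13 (g(v, H) = -4 + (5 + 6*2) = -4 + (5 + 12) = -4 + 17 = 13)
Y(x) = -81 - 2*x
j(49) + Y((A(4)*g(4, 1))*d(2, 1)) = 49*(7 + 49) + (-81 - 2*5*13*6) = 49*56 + (-81 - 130*6) = 2744 + (-81 - 2*390) = 2744 + (-81 - 780) = 2744 - 861 = 1883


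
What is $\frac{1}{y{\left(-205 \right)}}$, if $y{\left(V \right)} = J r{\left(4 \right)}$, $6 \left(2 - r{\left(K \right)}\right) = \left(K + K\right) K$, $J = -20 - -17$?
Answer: $\frac{1}{10} \approx 0.1$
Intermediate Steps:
$J = -3$ ($J = -20 + 17 = -3$)
$r{\left(K \right)} = 2 - \frac{K^{2}}{3}$ ($r{\left(K \right)} = 2 - \frac{\left(K + K\right) K}{6} = 2 - \frac{2 K K}{6} = 2 - \frac{2 K^{2}}{6} = 2 - \frac{K^{2}}{3}$)
$y{\left(V \right)} = 10$ ($y{\left(V \right)} = - 3 \left(2 - \frac{4^{2}}{3}\right) = - 3 \left(2 - \frac{16}{3}\right) = \left(-3\right) \left(- \frac{10}{3}\right) = 10$)
$\frac{1}{y{\left(-205 \right)}} = \frac{1}{10}$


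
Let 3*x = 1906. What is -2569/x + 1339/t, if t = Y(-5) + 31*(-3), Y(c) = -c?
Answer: -1615175/83864 ≈ -19.259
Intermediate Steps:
t = -88 (t = -1*(-5) + 31*(-3) = 5 - 93 = -88)
x = 1906/3 (x = (1/3)*1906 = 1906/3 ≈ 635.33)
-2569/x + 1339/t = -2569/1906/3 + 1339/(-88) = -2569*3/1906 + 1339*(-1/88) = -7707/1906 - 1339/88 = -1615175/83864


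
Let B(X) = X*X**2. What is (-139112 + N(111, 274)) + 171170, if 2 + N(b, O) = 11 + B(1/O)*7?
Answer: 659644613215/20570824 ≈ 32067.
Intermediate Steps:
B(X) = X**3
N(b, O) = 9 + 7/O**3 (N(b, O) = -2 + (11 + (1/O)**3*7) = -2 + (11 + 7/O**3) = 9 + 7/O**3)
(-139112 + N(111, 274)) + 171170 = (-139112 + (9 + 7/274**3)) + 171170 = (-139112 + (9 + 7*(1/20570824))) + 171170 = (-139112 + (9 + 7/20570824)) + 171170 = (-139112 + 185137423/20570824) + 171170 = -2861463330865/20570824 + 171170 = 659644613215/20570824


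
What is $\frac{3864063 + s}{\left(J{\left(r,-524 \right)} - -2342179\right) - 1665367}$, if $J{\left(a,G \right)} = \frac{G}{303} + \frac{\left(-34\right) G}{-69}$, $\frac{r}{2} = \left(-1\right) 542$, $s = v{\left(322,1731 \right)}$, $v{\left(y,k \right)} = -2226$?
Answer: $\frac{26913142053}{4714891360} \approx 5.7081$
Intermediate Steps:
$s = -2226$
$r = -1084$ ($r = 2 \left(\left(-1\right) 542\right) = 2 \left(-542\right) = -1084$)
$J{\left(a,G \right)} = \frac{3457 G}{6969}$ ($J{\left(a,G \right)} = G \frac{1}{303} + - 34 G \left(- \frac{1}{69}\right) = \frac{G}{303} + \frac{34 G}{69} = \frac{3457 G}{6969}$)
$\frac{3864063 + s}{\left(J{\left(r,-524 \right)} - -2342179\right) - 1665367} = \frac{3864063 - 2226}{\left(\frac{3457}{6969} \left(-524\right) - -2342179\right) - 1665367} = \frac{3861837}{\left(- \frac{1811468}{6969} + 2342179\right) - 1665367} = \frac{3861837}{\frac{16320833983}{6969} - 1665367} = \frac{3861837}{\frac{4714891360}{6969}} = 3861837 \cdot \frac{6969}{4714891360} = \frac{26913142053}{4714891360}$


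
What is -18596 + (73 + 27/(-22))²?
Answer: -6507223/484 ≈ -13445.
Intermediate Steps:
-18596 + (73 + 27/(-22))² = -18596 + (73 + 27*(-1/22))² = -18596 + (73 - 27/22)² = -18596 + (1579/22)² = -18596 + 2493241/484 = -6507223/484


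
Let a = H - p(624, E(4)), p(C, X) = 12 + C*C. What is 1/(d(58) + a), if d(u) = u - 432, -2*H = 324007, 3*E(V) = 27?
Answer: -2/1103531 ≈ -1.8124e-6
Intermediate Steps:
E(V) = 9 (E(V) = (⅓)*27 = 9)
H = -324007/2 (H = -½*324007 = -324007/2 ≈ -1.6200e+5)
p(C, X) = 12 + C²
a = -1102783/2 (a = -324007/2 - (12 + 624²) = -324007/2 - (12 + 389376) = -324007/2 - 1*389388 = -324007/2 - 389388 = -1102783/2 ≈ -5.5139e+5)
d(u) = -432 + u
1/(d(58) + a) = 1/((-432 + 58) - 1102783/2) = 1/(-374 - 1102783/2) = 1/(-1103531/2) = -2/1103531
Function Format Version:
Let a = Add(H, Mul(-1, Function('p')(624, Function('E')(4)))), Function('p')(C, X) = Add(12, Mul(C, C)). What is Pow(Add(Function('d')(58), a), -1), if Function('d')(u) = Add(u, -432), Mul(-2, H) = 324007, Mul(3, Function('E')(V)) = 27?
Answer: Rational(-2, 1103531) ≈ -1.8124e-6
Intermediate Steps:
Function('E')(V) = 9 (Function('E')(V) = Mul(Rational(1, 3), 27) = 9)
H = Rational(-324007, 2) (H = Mul(Rational(-1, 2), 324007) = Rational(-324007, 2) ≈ -1.6200e+5)
Function('p')(C, X) = Add(12, Pow(C, 2))
a = Rational(-1102783, 2) (a = Add(Rational(-324007, 2), Mul(-1, Add(12, Pow(624, 2)))) = Add(Rational(-324007, 2), Mul(-1, Add(12, 389376))) = Add(Rational(-324007, 2), Mul(-1, 389388)) = Add(Rational(-324007, 2), -389388) = Rational(-1102783, 2) ≈ -5.5139e+5)
Function('d')(u) = Add(-432, u)
Pow(Add(Function('d')(58), a), -1) = Pow(Add(Add(-432, 58), Rational(-1102783, 2)), -1) = Pow(Add(-374, Rational(-1102783, 2)), -1) = Pow(Rational(-1103531, 2), -1) = Rational(-2, 1103531)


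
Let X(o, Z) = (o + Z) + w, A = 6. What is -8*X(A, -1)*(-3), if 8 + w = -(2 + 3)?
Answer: -192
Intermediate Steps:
w = -13 (w = -8 - (2 + 3) = -8 - 1*5 = -8 - 5 = -13)
X(o, Z) = -13 + Z + o (X(o, Z) = (o + Z) - 13 = (Z + o) - 13 = -13 + Z + o)
-8*X(A, -1)*(-3) = -8*(-13 - 1 + 6)*(-3) = -8*(-8)*(-3) = 64*(-3) = -192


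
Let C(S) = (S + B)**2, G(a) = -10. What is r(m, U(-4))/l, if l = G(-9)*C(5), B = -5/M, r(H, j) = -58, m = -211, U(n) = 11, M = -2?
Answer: 116/1125 ≈ 0.10311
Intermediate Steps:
B = 5/2 (B = -5/(-2) = -5*(-1/2) = 5/2 ≈ 2.5000)
C(S) = (5/2 + S)**2 (C(S) = (S + 5/2)**2 = (5/2 + S)**2)
l = -1125/2 (l = -5*(5 + 2*5)**2/2 = -5*(5 + 10)**2/2 = -5*15**2/2 = -5*225/2 = -10*225/4 = -1125/2 ≈ -562.50)
r(m, U(-4))/l = -58/(-1125/2) = -58*(-2/1125) = 116/1125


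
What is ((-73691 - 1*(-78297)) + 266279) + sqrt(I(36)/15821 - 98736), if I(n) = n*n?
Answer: 270885 + 4*I*sqrt(1544624955510)/15821 ≈ 2.7089e+5 + 314.22*I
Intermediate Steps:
I(n) = n**2
((-73691 - 1*(-78297)) + 266279) + sqrt(I(36)/15821 - 98736) = ((-73691 - 1*(-78297)) + 266279) + sqrt(36**2/15821 - 98736) = ((-73691 + 78297) + 266279) + sqrt(1296*(1/15821) - 98736) = (4606 + 266279) + sqrt(1296/15821 - 98736) = 270885 + sqrt(-1562100960/15821) = 270885 + 4*I*sqrt(1544624955510)/15821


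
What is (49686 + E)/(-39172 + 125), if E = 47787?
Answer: -97473/39047 ≈ -2.4963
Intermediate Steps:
(49686 + E)/(-39172 + 125) = (49686 + 47787)/(-39172 + 125) = 97473/(-39047) = 97473*(-1/39047) = -97473/39047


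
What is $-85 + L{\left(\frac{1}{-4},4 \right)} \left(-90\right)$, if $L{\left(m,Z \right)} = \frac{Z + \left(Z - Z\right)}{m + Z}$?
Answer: $-181$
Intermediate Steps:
$L{\left(m,Z \right)} = \frac{Z}{Z + m}$ ($L{\left(m,Z \right)} = \frac{Z + 0}{Z + m} = \frac{Z}{Z + m}$)
$-85 + L{\left(\frac{1}{-4},4 \right)} \left(-90\right) = -85 + \frac{4}{4 + \frac{1}{-4}} \left(-90\right) = -85 + \frac{4}{4 - \frac{1}{4}} \left(-90\right) = -85 + \frac{4}{\frac{15}{4}} \left(-90\right) = -85 + 4 \cdot \frac{4}{15} \left(-90\right) = -85 + \frac{16}{15} \left(-90\right) = -85 - 96 = -181$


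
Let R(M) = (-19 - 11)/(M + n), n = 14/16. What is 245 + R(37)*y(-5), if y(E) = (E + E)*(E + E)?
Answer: 16745/101 ≈ 165.79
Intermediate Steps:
y(E) = 4*E**2 (y(E) = (2*E)*(2*E) = 4*E**2)
n = 7/8 (n = 14*(1/16) = 7/8 ≈ 0.87500)
R(M) = -30/(7/8 + M) (R(M) = (-19 - 11)/(M + 7/8) = -30/(7/8 + M))
245 + R(37)*y(-5) = 245 + (-240/(7 + 8*37))*(4*(-5)**2) = 245 + (-240/(7 + 296))*(4*25) = 245 - 240/303*100 = 245 - 240*1/303*100 = 245 - 80/101*100 = 245 - 8000/101 = 16745/101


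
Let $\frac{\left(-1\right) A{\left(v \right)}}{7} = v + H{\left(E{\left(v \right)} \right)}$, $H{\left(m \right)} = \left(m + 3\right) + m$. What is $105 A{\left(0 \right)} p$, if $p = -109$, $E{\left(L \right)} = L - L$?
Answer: $240345$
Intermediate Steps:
$E{\left(L \right)} = 0$
$H{\left(m \right)} = 3 + 2 m$ ($H{\left(m \right)} = \left(3 + m\right) + m = 3 + 2 m$)
$A{\left(v \right)} = -21 - 7 v$ ($A{\left(v \right)} = - 7 \left(v + \left(3 + 2 \cdot 0\right)\right) = - 7 \left(v + \left(3 + 0\right)\right) = - 7 \left(v + 3\right) = - 7 \left(3 + v\right) = -21 - 7 v$)
$105 A{\left(0 \right)} p = 105 \left(-21 - 0\right) \left(-109\right) = 105 \left(-21 + 0\right) \left(-109\right) = 105 \left(-21\right) \left(-109\right) = \left(-2205\right) \left(-109\right) = 240345$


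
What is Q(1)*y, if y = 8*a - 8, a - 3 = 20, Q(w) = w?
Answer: 176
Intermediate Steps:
a = 23 (a = 3 + 20 = 23)
y = 176 (y = 8*23 - 8 = 184 - 8 = 176)
Q(1)*y = 1*176 = 176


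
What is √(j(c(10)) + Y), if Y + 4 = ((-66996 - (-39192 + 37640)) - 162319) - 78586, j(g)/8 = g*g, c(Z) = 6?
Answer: I*√306065 ≈ 553.23*I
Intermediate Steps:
j(g) = 8*g² (j(g) = 8*(g*g) = 8*g²)
Y = -306353 (Y = -4 + (((-66996 - (-39192 + 37640)) - 162319) - 78586) = -4 + (((-66996 - 1*(-1552)) - 162319) - 78586) = -4 + (((-66996 + 1552) - 162319) - 78586) = -4 + ((-65444 - 162319) - 78586) = -4 + (-227763 - 78586) = -4 - 306349 = -306353)
√(j(c(10)) + Y) = √(8*6² - 306353) = √(8*36 - 306353) = √(288 - 306353) = √(-306065) = I*√306065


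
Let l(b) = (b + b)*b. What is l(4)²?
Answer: 1024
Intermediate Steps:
l(b) = 2*b² (l(b) = (2*b)*b = 2*b²)
l(4)² = (2*4²)² = (2*16)² = 32² = 1024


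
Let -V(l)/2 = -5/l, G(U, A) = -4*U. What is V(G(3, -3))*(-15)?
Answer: 25/2 ≈ 12.500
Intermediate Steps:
V(l) = 10/l (V(l) = -(-10)/l = 10/l)
V(G(3, -3))*(-15) = (10/((-4*3)))*(-15) = (10/(-12))*(-15) = (10*(-1/12))*(-15) = -⅚*(-15) = 25/2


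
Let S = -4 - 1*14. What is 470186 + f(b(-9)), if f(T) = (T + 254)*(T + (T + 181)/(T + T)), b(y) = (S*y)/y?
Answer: 4183825/9 ≈ 4.6487e+5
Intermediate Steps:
S = -18 (S = -4 - 14 = -18)
b(y) = -18 (b(y) = (-18*y)/y = -18)
f(T) = (254 + T)*(T + (181 + T)/(2*T)) (f(T) = (254 + T)*(T + (181 + T)/((2*T))) = (254 + T)*(T + (181 + T)*(1/(2*T))) = (254 + T)*(T + (181 + T)/(2*T)))
470186 + f(b(-9)) = 470186 + (435/2 + (-18)² + 22987/(-18) + (509/2)*(-18)) = 470186 + (435/2 + 324 + 22987*(-1/18) - 4581) = 470186 + (435/2 + 324 - 22987/18 - 4581) = 470186 - 47849/9 = 4183825/9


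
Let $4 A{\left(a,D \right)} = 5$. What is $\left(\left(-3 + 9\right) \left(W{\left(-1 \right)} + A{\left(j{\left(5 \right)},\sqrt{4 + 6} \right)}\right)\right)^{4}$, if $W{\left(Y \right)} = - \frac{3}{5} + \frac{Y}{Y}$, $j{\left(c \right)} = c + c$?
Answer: $\frac{96059601}{10000} \approx 9606.0$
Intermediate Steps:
$j{\left(c \right)} = 2 c$
$A{\left(a,D \right)} = \frac{5}{4}$ ($A{\left(a,D \right)} = \frac{1}{4} \cdot 5 = \frac{5}{4}$)
$W{\left(Y \right)} = \frac{2}{5}$ ($W{\left(Y \right)} = \left(-3\right) \frac{1}{5} + 1 = - \frac{3}{5} + 1 = \frac{2}{5}$)
$\left(\left(-3 + 9\right) \left(W{\left(-1 \right)} + A{\left(j{\left(5 \right)},\sqrt{4 + 6} \right)}\right)\right)^{4} = \left(\left(-3 + 9\right) \left(\frac{2}{5} + \frac{5}{4}\right)\right)^{4} = \left(6 \cdot \frac{33}{20}\right)^{4} = \left(\frac{99}{10}\right)^{4} = \frac{96059601}{10000}$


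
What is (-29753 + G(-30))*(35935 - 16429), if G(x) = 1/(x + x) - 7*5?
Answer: -5810450531/10 ≈ -5.8105e+8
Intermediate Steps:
G(x) = -35 + 1/(2*x) (G(x) = 1/(2*x) - 35 = -35 + 1/(2*x))
(-29753 + G(-30))*(35935 - 16429) = (-29753 + (-35 + (½)/(-30)))*(35935 - 16429) = (-29753 + (-35 + (½)*(-1/30)))*19506 = (-29753 + (-35 - 1/60))*19506 = (-29753 - 2101/60)*19506 = -1787281/60*19506 = -5810450531/10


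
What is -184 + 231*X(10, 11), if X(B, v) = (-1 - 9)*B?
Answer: -23284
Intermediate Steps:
X(B, v) = -10*B
-184 + 231*X(10, 11) = -184 + 231*(-10*10) = -184 + 231*(-100) = -184 - 23100 = -23284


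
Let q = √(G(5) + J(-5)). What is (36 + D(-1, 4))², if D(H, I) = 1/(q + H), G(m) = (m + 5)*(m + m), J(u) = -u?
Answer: 7012565/5408 + 3745*√105/5408 ≈ 1303.8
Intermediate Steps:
G(m) = 2*m*(5 + m) (G(m) = (5 + m)*(2*m) = 2*m*(5 + m))
q = √105 (q = √(2*5*(5 + 5) - 1*(-5)) = √(2*5*10 + 5) = √(100 + 5) = √105 ≈ 10.247)
D(H, I) = 1/(H + √105) (D(H, I) = 1/(√105 + H) = 1/(H + √105))
(36 + D(-1, 4))² = (36 + 1/(-1 + √105))²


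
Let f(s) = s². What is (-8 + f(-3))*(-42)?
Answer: -42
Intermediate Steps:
(-8 + f(-3))*(-42) = (-8 + (-3)²)*(-42) = (-8 + 9)*(-42) = 1*(-42) = -42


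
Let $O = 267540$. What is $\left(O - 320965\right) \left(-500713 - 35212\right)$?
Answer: $28631793125$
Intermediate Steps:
$\left(O - 320965\right) \left(-500713 - 35212\right) = \left(267540 - 320965\right) \left(-500713 - 35212\right) = \left(-53425\right) \left(-535925\right) = 28631793125$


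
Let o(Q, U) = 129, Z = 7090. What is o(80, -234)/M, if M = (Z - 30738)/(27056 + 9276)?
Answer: -1171707/5912 ≈ -198.19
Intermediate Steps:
M = -5912/9083 (M = (7090 - 30738)/(27056 + 9276) = -23648/36332 = -23648*1/36332 = -5912/9083 ≈ -0.65089)
o(80, -234)/M = 129/(-5912/9083) = 129*(-9083/5912) = -1171707/5912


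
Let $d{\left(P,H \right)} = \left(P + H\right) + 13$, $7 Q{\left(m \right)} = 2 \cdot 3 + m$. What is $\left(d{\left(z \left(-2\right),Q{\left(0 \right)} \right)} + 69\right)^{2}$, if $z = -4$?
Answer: $\frac{404496}{49} \approx 8255.0$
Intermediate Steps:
$Q{\left(m \right)} = \frac{6}{7} + \frac{m}{7}$ ($Q{\left(m \right)} = \frac{2 \cdot 3 + m}{7} = \frac{6 + m}{7} = \frac{6}{7} + \frac{m}{7}$)
$d{\left(P,H \right)} = 13 + H + P$ ($d{\left(P,H \right)} = \left(H + P\right) + 13 = 13 + H + P$)
$\left(d{\left(z \left(-2\right),Q{\left(0 \right)} \right)} + 69\right)^{2} = \left(\left(13 + \left(\frac{6}{7} + \frac{1}{7} \cdot 0\right) - -8\right) + 69\right)^{2} = \left(\left(13 + \left(\frac{6}{7} + 0\right) + 8\right) + 69\right)^{2} = \left(\left(13 + \frac{6}{7} + 8\right) + 69\right)^{2} = \left(\frac{153}{7} + 69\right)^{2} = \left(\frac{636}{7}\right)^{2} = \frac{404496}{49}$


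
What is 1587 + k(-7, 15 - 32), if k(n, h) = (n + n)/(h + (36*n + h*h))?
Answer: 15863/10 ≈ 1586.3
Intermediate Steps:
k(n, h) = 2*n/(h + h² + 36*n) (k(n, h) = (2*n)/(h + (36*n + h²)) = (2*n)/(h + (h² + 36*n)) = (2*n)/(h + h² + 36*n) = 2*n/(h + h² + 36*n))
1587 + k(-7, 15 - 32) = 1587 + 2*(-7)/((15 - 32) + (15 - 32)² + 36*(-7)) = 1587 + 2*(-7)/(-17 + (-17)² - 252) = 1587 + 2*(-7)/(-17 + 289 - 252) = 1587 + 2*(-7)/20 = 1587 + 2*(-7)*(1/20) = 1587 - 7/10 = 15863/10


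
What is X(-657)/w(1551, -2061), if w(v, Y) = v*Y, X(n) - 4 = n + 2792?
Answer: -713/1065537 ≈ -0.00066915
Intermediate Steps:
X(n) = 2796 + n (X(n) = 4 + (n + 2792) = 4 + (2792 + n) = 2796 + n)
w(v, Y) = Y*v
X(-657)/w(1551, -2061) = (2796 - 657)/((-2061*1551)) = 2139/(-3196611) = 2139*(-1/3196611) = -713/1065537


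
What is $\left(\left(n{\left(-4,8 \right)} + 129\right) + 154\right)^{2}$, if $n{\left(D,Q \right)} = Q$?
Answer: $84681$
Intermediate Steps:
$\left(\left(n{\left(-4,8 \right)} + 129\right) + 154\right)^{2} = \left(\left(8 + 129\right) + 154\right)^{2} = \left(137 + 154\right)^{2} = 291^{2} = 84681$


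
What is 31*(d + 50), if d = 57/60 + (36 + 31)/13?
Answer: 452197/260 ≈ 1739.2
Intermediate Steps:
d = 1587/260 (d = 57*(1/60) + 67*(1/13) = 19/20 + 67/13 = 1587/260 ≈ 6.1038)
31*(d + 50) = 31*(1587/260 + 50) = 31*(14587/260) = 452197/260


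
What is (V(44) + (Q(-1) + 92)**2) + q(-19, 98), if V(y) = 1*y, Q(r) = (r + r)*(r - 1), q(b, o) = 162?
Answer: 9422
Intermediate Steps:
Q(r) = 2*r*(-1 + r) (Q(r) = (2*r)*(-1 + r) = 2*r*(-1 + r))
V(y) = y
(V(44) + (Q(-1) + 92)**2) + q(-19, 98) = (44 + (2*(-1)*(-1 - 1) + 92)**2) + 162 = (44 + (2*(-1)*(-2) + 92)**2) + 162 = (44 + (4 + 92)**2) + 162 = (44 + 96**2) + 162 = (44 + 9216) + 162 = 9260 + 162 = 9422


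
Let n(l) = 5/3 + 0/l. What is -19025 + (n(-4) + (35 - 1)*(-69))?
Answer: -64108/3 ≈ -21369.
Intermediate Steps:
n(l) = 5/3 (n(l) = 5*(⅓) + 0 = 5/3 + 0 = 5/3)
-19025 + (n(-4) + (35 - 1)*(-69)) = -19025 + (5/3 + (35 - 1)*(-69)) = -19025 + (5/3 + 34*(-69)) = -19025 + (5/3 - 2346) = -19025 - 7033/3 = -64108/3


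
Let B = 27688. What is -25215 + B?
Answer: 2473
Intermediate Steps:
-25215 + B = -25215 + 27688 = 2473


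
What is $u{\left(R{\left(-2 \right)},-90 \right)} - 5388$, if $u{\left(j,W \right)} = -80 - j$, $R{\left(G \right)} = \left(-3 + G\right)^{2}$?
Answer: $-5493$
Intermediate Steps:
$u{\left(R{\left(-2 \right)},-90 \right)} - 5388 = \left(-80 - \left(-3 - 2\right)^{2}\right) - 5388 = \left(-80 - \left(-5\right)^{2}\right) - 5388 = \left(-80 - 25\right) - 5388 = -105 - 5388 = -5493$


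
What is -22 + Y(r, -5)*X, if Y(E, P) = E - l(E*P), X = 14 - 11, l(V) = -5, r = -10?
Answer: -37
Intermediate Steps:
X = 3
Y(E, P) = 5 + E (Y(E, P) = E - 1*(-5) = E + 5 = 5 + E)
-22 + Y(r, -5)*X = -22 + (5 - 10)*3 = -22 - 5*3 = -22 - 15 = -37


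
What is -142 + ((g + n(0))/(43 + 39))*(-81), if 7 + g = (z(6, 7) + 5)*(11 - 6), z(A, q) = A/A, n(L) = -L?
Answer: -13507/82 ≈ -164.72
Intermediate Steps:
z(A, q) = 1
g = 23 (g = -7 + (1 + 5)*(11 - 6) = -7 + 6*5 = -7 + 30 = 23)
-142 + ((g + n(0))/(43 + 39))*(-81) = -142 + ((23 - 1*0)/(43 + 39))*(-81) = -142 + ((23 + 0)/82)*(-81) = -142 + (23*(1/82))*(-81) = -142 + (23/82)*(-81) = -142 - 1863/82 = -13507/82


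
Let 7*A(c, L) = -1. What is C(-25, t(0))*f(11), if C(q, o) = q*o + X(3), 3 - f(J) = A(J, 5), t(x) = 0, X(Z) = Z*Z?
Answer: 198/7 ≈ 28.286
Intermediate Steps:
X(Z) = Z**2
A(c, L) = -1/7 (A(c, L) = (1/7)*(-1) = -1/7)
f(J) = 22/7 (f(J) = 3 - 1*(-1/7) = 3 + 1/7 = 22/7)
C(q, o) = 9 + o*q (C(q, o) = q*o + 3**2 = o*q + 9 = 9 + o*q)
C(-25, t(0))*f(11) = (9 + 0*(-25))*(22/7) = (9 + 0)*(22/7) = 9*(22/7) = 198/7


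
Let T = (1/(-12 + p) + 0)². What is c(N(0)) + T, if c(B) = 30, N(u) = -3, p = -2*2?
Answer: 7681/256 ≈ 30.004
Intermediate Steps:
p = -4
T = 1/256 (T = (1/(-12 - 4) + 0)² = (1/(-16) + 0)² = (-1/16 + 0)² = (-1/16)² = 1/256 ≈ 0.0039063)
c(N(0)) + T = 30 + 1/256 = 7681/256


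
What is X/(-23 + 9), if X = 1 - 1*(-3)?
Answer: -2/7 ≈ -0.28571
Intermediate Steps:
X = 4 (X = 1 + 3 = 4)
X/(-23 + 9) = 4/(-23 + 9) = 4/(-14) = 4*(-1/14) = -2/7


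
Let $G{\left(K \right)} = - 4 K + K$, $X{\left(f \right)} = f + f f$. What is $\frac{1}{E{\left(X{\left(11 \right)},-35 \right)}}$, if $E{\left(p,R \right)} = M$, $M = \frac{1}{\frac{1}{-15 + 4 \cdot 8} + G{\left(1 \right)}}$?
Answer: $- \frac{50}{17} \approx -2.9412$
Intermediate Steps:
$X{\left(f \right)} = f + f^{2}$
$G{\left(K \right)} = - 3 K$
$M = - \frac{17}{50}$ ($M = \frac{1}{\frac{1}{-15 + 4 \cdot 8} - 3} = \frac{1}{\frac{1}{-15 + 32} - 3} = \frac{1}{\frac{1}{17} - 3} = \frac{1}{- \frac{50}{17}} = - \frac{17}{50} \approx -0.34$)
$E{\left(p,R \right)} = - \frac{17}{50}$
$\frac{1}{E{\left(X{\left(11 \right)},-35 \right)}} = \frac{1}{- \frac{17}{50}} = - \frac{50}{17}$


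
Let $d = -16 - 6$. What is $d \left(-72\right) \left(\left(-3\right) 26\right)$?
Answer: $-123552$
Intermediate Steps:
$d = -22$ ($d = -16 - 6 = -22$)
$d \left(-72\right) \left(\left(-3\right) 26\right) = \left(-22\right) \left(-72\right) \left(\left(-3\right) 26\right) = 1584 \left(-78\right) = -123552$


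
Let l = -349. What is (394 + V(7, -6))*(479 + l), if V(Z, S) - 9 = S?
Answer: 51610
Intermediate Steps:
V(Z, S) = 9 + S
(394 + V(7, -6))*(479 + l) = (394 + (9 - 6))*(479 - 349) = (394 + 3)*130 = 397*130 = 51610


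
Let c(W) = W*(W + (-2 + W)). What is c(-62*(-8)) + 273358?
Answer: 764398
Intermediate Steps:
c(W) = W*(-2 + 2*W)
c(-62*(-8)) + 273358 = 2*(-62*(-8))*(-1 - 62*(-8)) + 273358 = 2*496*(-1 + 496) + 273358 = 2*496*495 + 273358 = 491040 + 273358 = 764398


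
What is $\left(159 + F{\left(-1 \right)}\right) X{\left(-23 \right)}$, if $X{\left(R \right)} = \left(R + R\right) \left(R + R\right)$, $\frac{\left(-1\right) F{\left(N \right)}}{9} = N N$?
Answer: $317400$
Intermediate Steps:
$F{\left(N \right)} = - 9 N^{2}$ ($F{\left(N \right)} = - 9 N N = - 9 N^{2}$)
$X{\left(R \right)} = 4 R^{2}$ ($X{\left(R \right)} = 2 R 2 R = 4 R^{2}$)
$\left(159 + F{\left(-1 \right)}\right) X{\left(-23 \right)} = \left(159 - 9 \left(-1\right)^{2}\right) 4 \left(-23\right)^{2} = \left(159 - 9\right) 4 \cdot 529 = \left(159 - 9\right) 2116 = 150 \cdot 2116 = 317400$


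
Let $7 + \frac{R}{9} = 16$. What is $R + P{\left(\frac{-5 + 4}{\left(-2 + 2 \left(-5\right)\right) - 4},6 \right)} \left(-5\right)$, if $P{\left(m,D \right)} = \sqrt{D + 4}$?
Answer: $81 - 5 \sqrt{10} \approx 65.189$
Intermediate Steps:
$R = 81$ ($R = -63 + 9 \cdot 16 = -63 + 144 = 81$)
$P{\left(m,D \right)} = \sqrt{4 + D}$
$R + P{\left(\frac{-5 + 4}{\left(-2 + 2 \left(-5\right)\right) - 4},6 \right)} \left(-5\right) = 81 + \sqrt{4 + 6} \left(-5\right) = 81 + \sqrt{10} \left(-5\right) = 81 - 5 \sqrt{10}$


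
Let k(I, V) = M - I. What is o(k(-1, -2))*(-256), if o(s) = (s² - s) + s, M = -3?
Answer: -1024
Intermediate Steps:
k(I, V) = -3 - I
o(s) = s²
o(k(-1, -2))*(-256) = (-3 - 1*(-1))²*(-256) = (-3 + 1)²*(-256) = (-2)²*(-256) = 4*(-256) = -1024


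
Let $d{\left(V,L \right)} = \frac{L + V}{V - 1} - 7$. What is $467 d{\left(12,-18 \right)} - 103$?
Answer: $- \frac{39894}{11} \approx -3626.7$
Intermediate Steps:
$d{\left(V,L \right)} = -7 + \frac{L + V}{-1 + V}$ ($d{\left(V,L \right)} = \frac{L + V}{-1 + V} - 7 = -7 + \frac{L + V}{-1 + V}$)
$467 d{\left(12,-18 \right)} - 103 = 467 \frac{7 - 18 - 72}{-1 + 12} - 103 = 467 \frac{7 - 18 - 72}{11} - 103 = 467 \cdot \frac{1}{11} \left(-83\right) - 103 = 467 \left(- \frac{83}{11}\right) - 103 = - \frac{38761}{11} - 103 = - \frac{39894}{11}$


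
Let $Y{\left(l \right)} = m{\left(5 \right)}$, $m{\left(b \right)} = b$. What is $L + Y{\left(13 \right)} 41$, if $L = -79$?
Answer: $126$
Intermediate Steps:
$Y{\left(l \right)} = 5$
$L + Y{\left(13 \right)} 41 = -79 + 5 \cdot 41 = -79 + 205 = 126$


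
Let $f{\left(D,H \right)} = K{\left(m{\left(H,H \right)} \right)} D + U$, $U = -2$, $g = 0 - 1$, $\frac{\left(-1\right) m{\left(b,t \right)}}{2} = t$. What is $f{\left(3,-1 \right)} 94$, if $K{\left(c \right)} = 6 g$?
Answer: $-1880$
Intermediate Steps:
$m{\left(b,t \right)} = - 2 t$
$g = -1$ ($g = 0 - 1 = -1$)
$K{\left(c \right)} = -6$ ($K{\left(c \right)} = 6 \left(-1\right) = -6$)
$f{\left(D,H \right)} = -2 - 6 D$ ($f{\left(D,H \right)} = - 6 D - 2 = -2 - 6 D$)
$f{\left(3,-1 \right)} 94 = \left(-2 - 18\right) 94 = \left(-20\right) 94 = -1880$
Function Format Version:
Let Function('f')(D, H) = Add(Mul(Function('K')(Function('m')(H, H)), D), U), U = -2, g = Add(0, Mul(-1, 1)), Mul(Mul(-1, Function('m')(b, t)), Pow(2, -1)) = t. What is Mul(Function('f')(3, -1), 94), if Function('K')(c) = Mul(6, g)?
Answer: -1880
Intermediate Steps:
Function('m')(b, t) = Mul(-2, t)
g = -1 (g = Add(0, -1) = -1)
Function('K')(c) = -6 (Function('K')(c) = Mul(6, -1) = -6)
Function('f')(D, H) = Add(-2, Mul(-6, D)) (Function('f')(D, H) = Add(Mul(-6, D), -2) = Add(-2, Mul(-6, D)))
Mul(Function('f')(3, -1), 94) = Mul(Add(-2, Mul(-6, 3)), 94) = Mul(Add(-2, -18), 94) = Mul(-20, 94) = -1880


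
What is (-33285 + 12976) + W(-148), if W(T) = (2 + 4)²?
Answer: -20273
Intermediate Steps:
W(T) = 36 (W(T) = 6² = 36)
(-33285 + 12976) + W(-148) = (-33285 + 12976) + 36 = -20309 + 36 = -20273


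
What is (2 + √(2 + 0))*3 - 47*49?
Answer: -2297 + 3*√2 ≈ -2292.8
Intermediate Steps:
(2 + √(2 + 0))*3 - 47*49 = (2 + √2)*3 - 2303 = (6 + 3*√2) - 2303 = -2297 + 3*√2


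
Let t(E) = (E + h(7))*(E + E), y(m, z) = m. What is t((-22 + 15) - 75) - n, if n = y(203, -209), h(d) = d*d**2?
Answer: -43007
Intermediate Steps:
h(d) = d**3
t(E) = 2*E*(343 + E) (t(E) = (E + 7**3)*(E + E) = (E + 343)*(2*E) = (343 + E)*(2*E) = 2*E*(343 + E))
n = 203
t((-22 + 15) - 75) - n = 2*((-22 + 15) - 75)*(343 + ((-22 + 15) - 75)) - 1*203 = 2*(-7 - 75)*(343 + (-7 - 75)) - 203 = 2*(-82)*(343 - 82) - 203 = 2*(-82)*261 - 203 = -42804 - 203 = -43007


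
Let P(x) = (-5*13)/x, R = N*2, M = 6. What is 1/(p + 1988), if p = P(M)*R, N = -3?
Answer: 1/2053 ≈ 0.00048709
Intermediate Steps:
R = -6 (R = -3*2 = -6)
P(x) = -65/x
p = 65 (p = -65/6*(-6) = 65)
1/(p + 1988) = 1/(65 + 1988) = 1/2053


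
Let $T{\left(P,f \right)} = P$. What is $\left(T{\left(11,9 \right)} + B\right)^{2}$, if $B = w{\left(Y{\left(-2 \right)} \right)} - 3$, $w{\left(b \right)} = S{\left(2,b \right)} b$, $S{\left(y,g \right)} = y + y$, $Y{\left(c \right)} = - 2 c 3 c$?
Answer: $7744$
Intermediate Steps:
$Y{\left(c \right)} = - 6 c^{2}$ ($Y{\left(c \right)} = - 6 c c = - 6 c^{2}$)
$S{\left(y,g \right)} = 2 y$
$w{\left(b \right)} = 4 b$ ($w{\left(b \right)} = 2 \cdot 2 b = 4 b$)
$B = -99$ ($B = 4 \left(- 6 \left(-2\right)^{2}\right) - 3 = 4 \left(\left(-6\right) 4\right) - 3 = 4 \left(-24\right) - 3 = -96 - 3 = -99$)
$\left(T{\left(11,9 \right)} + B\right)^{2} = \left(11 - 99\right)^{2} = \left(-88\right)^{2} = 7744$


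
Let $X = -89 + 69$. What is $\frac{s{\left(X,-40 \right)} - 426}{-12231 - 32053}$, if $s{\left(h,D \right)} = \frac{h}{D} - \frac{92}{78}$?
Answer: $\frac{33281}{3454152} \approx 0.0096351$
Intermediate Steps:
$X = -20$
$s{\left(h,D \right)} = - \frac{46}{39} + \frac{h}{D}$ ($s{\left(h,D \right)} = \frac{h}{D} - \frac{46}{39} = - \frac{46}{39} + \frac{h}{D}$)
$\frac{s{\left(X,-40 \right)} - 426}{-12231 - 32053} = \frac{\left(- \frac{46}{39} - \frac{20}{-40}\right) - 426}{-12231 - 32053} = \frac{\left(- \frac{46}{39} - - \frac{1}{2}\right) - 426}{-44284} = \left(\left(- \frac{46}{39} + \frac{1}{2}\right) - 426\right) \left(- \frac{1}{44284}\right) = \left(- \frac{53}{78} - 426\right) \left(- \frac{1}{44284}\right) = \left(- \frac{33281}{78}\right) \left(- \frac{1}{44284}\right) = \frac{33281}{3454152}$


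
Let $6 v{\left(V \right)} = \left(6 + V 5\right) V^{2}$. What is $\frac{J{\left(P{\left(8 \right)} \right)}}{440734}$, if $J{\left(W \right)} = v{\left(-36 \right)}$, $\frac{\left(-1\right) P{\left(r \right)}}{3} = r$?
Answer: $- \frac{18792}{220367} \approx -0.085276$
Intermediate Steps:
$P{\left(r \right)} = - 3 r$
$v{\left(V \right)} = \frac{V^{2} \left(6 + 5 V\right)}{6}$ ($v{\left(V \right)} = \frac{\left(6 + V 5\right) V^{2}}{6} = \frac{\left(6 + 5 V\right) V^{2}}{6} = \frac{V^{2} \left(6 + 5 V\right)}{6}$)
$J{\left(W \right)} = -37584$ ($J{\left(W \right)} = \frac{\left(-36\right)^{2} \left(6 + 5 \left(-36\right)\right)}{6} = \frac{1}{6} \cdot 1296 \left(6 - 180\right) = \frac{1}{6} \cdot 1296 \left(-174\right) = -37584$)
$\frac{J{\left(P{\left(8 \right)} \right)}}{440734} = - \frac{37584}{440734} = \left(-37584\right) \frac{1}{440734} = - \frac{18792}{220367}$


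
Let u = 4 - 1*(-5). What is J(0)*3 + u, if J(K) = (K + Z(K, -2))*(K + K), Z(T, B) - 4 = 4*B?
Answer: 9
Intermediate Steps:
Z(T, B) = 4 + 4*B
u = 9 (u = 4 + 5 = 9)
J(K) = 2*K*(-4 + K) (J(K) = (K + (4 + 4*(-2)))*(K + K) = (K + (4 - 8))*(2*K) = (K - 4)*(2*K) = (-4 + K)*(2*K) = 2*K*(-4 + K))
J(0)*3 + u = (2*0*(-4 + 0))*3 + 9 = (2*0*(-4))*3 + 9 = 0*3 + 9 = 0 + 9 = 9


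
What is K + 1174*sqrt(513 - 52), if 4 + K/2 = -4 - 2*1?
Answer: -20 + 1174*sqrt(461) ≈ 25187.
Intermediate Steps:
K = -20 (K = -8 + 2*(-4 - 2*1) = -8 + 2*(-4 - 2) = -8 + 2*(-6) = -8 - 12 = -20)
K + 1174*sqrt(513 - 52) = -20 + 1174*sqrt(513 - 52) = -20 + 1174*sqrt(461)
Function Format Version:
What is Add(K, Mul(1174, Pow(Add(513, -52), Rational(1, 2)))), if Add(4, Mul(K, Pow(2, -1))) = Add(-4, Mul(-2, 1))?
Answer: Add(-20, Mul(1174, Pow(461, Rational(1, 2)))) ≈ 25187.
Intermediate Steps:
K = -20 (K = Add(-8, Mul(2, Add(-4, Mul(-2, 1)))) = Add(-8, Mul(2, Add(-4, -2))) = Add(-8, Mul(2, -6)) = Add(-8, -12) = -20)
Add(K, Mul(1174, Pow(Add(513, -52), Rational(1, 2)))) = Add(-20, Mul(1174, Pow(Add(513, -52), Rational(1, 2)))) = Add(-20, Mul(1174, Pow(461, Rational(1, 2))))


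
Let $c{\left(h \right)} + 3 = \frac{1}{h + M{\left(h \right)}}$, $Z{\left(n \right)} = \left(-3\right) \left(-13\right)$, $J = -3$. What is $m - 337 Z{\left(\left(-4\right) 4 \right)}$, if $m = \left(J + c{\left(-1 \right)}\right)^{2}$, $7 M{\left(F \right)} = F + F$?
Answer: $- \frac{1060862}{81} \approx -13097.0$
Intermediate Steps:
$M{\left(F \right)} = \frac{2 F}{7}$ ($M{\left(F \right)} = \frac{F + F}{7} = \frac{2 F}{7}$)
$Z{\left(n \right)} = 39$
$c{\left(h \right)} = -3 + \frac{7}{9 h}$ ($c{\left(h \right)} = -3 + \frac{1}{h + \frac{2 h}{7}} = -3 + \frac{1}{\frac{9}{7} h} = -3 + \frac{7}{9 h}$)
$m = \frac{3721}{81}$ ($m = \left(-3 - \left(3 - \frac{7}{9 \left(-1\right)}\right)\right)^{2} = \left(-3 + \left(-3 + \frac{7}{9} \left(-1\right)\right)\right)^{2} = \left(-3 - \frac{34}{9}\right)^{2} = \left(- \frac{61}{9}\right)^{2} = \frac{3721}{81} \approx 45.938$)
$m - 337 Z{\left(\left(-4\right) 4 \right)} = \frac{3721}{81} - 13143 = - \frac{1060862}{81}$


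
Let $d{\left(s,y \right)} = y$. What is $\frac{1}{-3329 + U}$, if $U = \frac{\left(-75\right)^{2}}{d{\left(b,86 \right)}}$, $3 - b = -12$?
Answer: $- \frac{86}{280669} \approx -0.00030641$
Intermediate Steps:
$b = 15$ ($b = 3 - -12 = 3 + 12 = 15$)
$U = \frac{5625}{86}$ ($U = \frac{\left(-75\right)^{2}}{86} = 5625 \cdot \frac{1}{86} = \frac{5625}{86} \approx 65.407$)
$\frac{1}{-3329 + U} = \frac{1}{-3329 + \frac{5625}{86}} = \frac{1}{- \frac{280669}{86}} = - \frac{86}{280669}$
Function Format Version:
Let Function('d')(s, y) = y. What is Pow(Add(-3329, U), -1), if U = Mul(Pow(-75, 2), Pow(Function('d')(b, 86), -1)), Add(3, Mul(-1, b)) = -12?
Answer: Rational(-86, 280669) ≈ -0.00030641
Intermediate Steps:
b = 15 (b = Add(3, Mul(-1, -12)) = Add(3, 12) = 15)
U = Rational(5625, 86) (U = Mul(Pow(-75, 2), Pow(86, -1)) = Mul(5625, Rational(1, 86)) = Rational(5625, 86) ≈ 65.407)
Pow(Add(-3329, U), -1) = Pow(Add(-3329, Rational(5625, 86)), -1) = Pow(Rational(-280669, 86), -1) = Rational(-86, 280669)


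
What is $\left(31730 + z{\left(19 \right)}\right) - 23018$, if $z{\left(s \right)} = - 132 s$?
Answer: $6204$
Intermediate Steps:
$\left(31730 + z{\left(19 \right)}\right) - 23018 = \left(31730 - 2508\right) - 23018 = 29222 - 23018 = 6204$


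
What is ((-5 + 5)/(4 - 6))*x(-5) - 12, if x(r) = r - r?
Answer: -12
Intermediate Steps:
x(r) = 0
((-5 + 5)/(4 - 6))*x(-5) - 12 = ((-5 + 5)/(4 - 6))*0 - 12 = (0/(-2))*0 - 12 = (0*(-1/2))*0 - 12 = 0*0 - 12 = 0 - 12 = -12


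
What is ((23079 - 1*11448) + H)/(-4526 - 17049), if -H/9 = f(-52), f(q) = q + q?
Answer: -12567/21575 ≈ -0.58248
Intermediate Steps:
f(q) = 2*q
H = 936 (H = -18*(-52) = -9*(-104) = 936)
((23079 - 1*11448) + H)/(-4526 - 17049) = ((23079 - 1*11448) + 936)/(-4526 - 17049) = ((23079 - 11448) + 936)/(-21575) = (11631 + 936)*(-1/21575) = 12567*(-1/21575) = -12567/21575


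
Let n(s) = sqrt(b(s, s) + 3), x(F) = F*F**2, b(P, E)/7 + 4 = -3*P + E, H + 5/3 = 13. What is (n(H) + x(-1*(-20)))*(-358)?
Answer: -2864000 - 358*I*sqrt(1653)/3 ≈ -2.864e+6 - 4851.8*I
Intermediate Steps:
H = 34/3 (H = -5/3 + 13 = 34/3 ≈ 11.333)
b(P, E) = -28 - 21*P + 7*E (b(P, E) = -28 + 7*(-3*P + E) = -28 + 7*(E - 3*P) = -28 + (-21*P + 7*E) = -28 - 21*P + 7*E)
x(F) = F**3
n(s) = sqrt(-25 - 14*s) (n(s) = sqrt((-28 - 21*s + 7*s) + 3) = sqrt((-28 - 14*s) + 3) = sqrt(-25 - 14*s))
(n(H) + x(-1*(-20)))*(-358) = (sqrt(-25 - 14*34/3) + (-1*(-20))**3)*(-358) = (sqrt(-25 - 476/3) + 20**3)*(-358) = (sqrt(-551/3) + 8000)*(-358) = (I*sqrt(1653)/3 + 8000)*(-358) = (8000 + I*sqrt(1653)/3)*(-358) = -2864000 - 358*I*sqrt(1653)/3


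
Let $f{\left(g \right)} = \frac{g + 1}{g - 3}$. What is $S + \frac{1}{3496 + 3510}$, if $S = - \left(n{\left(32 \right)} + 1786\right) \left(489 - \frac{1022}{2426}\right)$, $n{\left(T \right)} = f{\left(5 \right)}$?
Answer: $- \frac{7428067318951}{8498278} \approx -8.7407 \cdot 10^{5}$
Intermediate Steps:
$f{\left(g \right)} = \frac{1 + g}{-3 + g}$
$n{\left(T \right)} = 3$ ($n{\left(T \right)} = \frac{1 + 5}{-3 + 5} = \frac{1}{2} \cdot 6 = 3$)
$S = - \frac{1060243694}{1213}$ ($S = - \left(3 + 1786\right) \left(489 - \frac{1022}{2426}\right) = - 1789 \left(489 - \frac{511}{1213}\right) = - \frac{1789 \cdot 592646}{1213} = \left(-1\right) \frac{1060243694}{1213} = - \frac{1060243694}{1213} \approx -8.7407 \cdot 10^{5}$)
$S + \frac{1}{3496 + 3510} = - \frac{1060243694}{1213} + \frac{1}{3496 + 3510} = - \frac{1060243694}{1213} + \frac{1}{7006} = - \frac{7428067318951}{8498278}$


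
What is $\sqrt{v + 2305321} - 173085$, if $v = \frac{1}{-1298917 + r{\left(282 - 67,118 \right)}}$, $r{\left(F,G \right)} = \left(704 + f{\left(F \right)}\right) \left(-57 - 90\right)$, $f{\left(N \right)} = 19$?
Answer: $-173085 + \frac{\sqrt{4552044011899379286}}{1405198} \approx -1.7157 \cdot 10^{5}$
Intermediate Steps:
$r{\left(F,G \right)} = -106281$ ($r{\left(F,G \right)} = \left(704 + 19\right) \left(-57 - 90\right) = 723 \left(-147\right) = -106281$)
$v = - \frac{1}{1405198}$ ($v = \frac{1}{-1298917 - 106281} = \frac{1}{-1405198} = - \frac{1}{1405198} \approx -7.1164 \cdot 10^{-7}$)
$\sqrt{v + 2305321} - 173085 = \sqrt{- \frac{1}{1405198} + 2305321} - 173085 = \sqrt{\frac{3239432458557}{1405198}} - 173085 = \frac{\sqrt{4552044011899379286}}{1405198} - 173085 = -173085 + \frac{\sqrt{4552044011899379286}}{1405198}$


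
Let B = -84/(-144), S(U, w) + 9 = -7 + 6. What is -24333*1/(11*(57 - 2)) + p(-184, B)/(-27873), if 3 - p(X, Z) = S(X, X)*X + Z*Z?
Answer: -97505585011/2428295760 ≈ -40.154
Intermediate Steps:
S(U, w) = -10 (S(U, w) = -9 + (-7 + 6) = -9 - 1 = -10)
B = 7/12 (B = -84*(-1/144) = 7/12 ≈ 0.58333)
p(X, Z) = 3 - Z**2 + 10*X (p(X, Z) = 3 - (-10*X + Z*Z) = 3 - (-10*X + Z**2) = 3 - (Z**2 - 10*X) = 3 + (-Z**2 + 10*X) = 3 - Z**2 + 10*X)
-24333*1/(11*(57 - 2)) + p(-184, B)/(-27873) = -24333*1/(11*(57 - 2)) + (3 - (7/12)**2 + 10*(-184))/(-27873) = -24333/(55*11) + (3 - 1*49/144 - 1840)*(-1/27873) = -24333/605 + (3 - 49/144 - 1840)*(-1/27873) = -24333*1/605 - 264577/144*(-1/27873) = -24333/605 + 264577/4013712 = -97505585011/2428295760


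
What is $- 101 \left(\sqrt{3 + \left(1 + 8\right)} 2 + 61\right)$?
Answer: $-6161 - 404 \sqrt{3} \approx -6860.8$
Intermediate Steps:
$- 101 \left(\sqrt{3 + \left(1 + 8\right)} 2 + 61\right) = - 101 \left(\sqrt{3 + 9} \cdot 2 + 61\right) = - 101 \left(\sqrt{12} \cdot 2 + 61\right) = - 101 \left(2 \sqrt{3} \cdot 2 + 61\right) = - 101 \left(4 \sqrt{3} + 61\right) = - 101 \left(61 + 4 \sqrt{3}\right) = -6161 - 404 \sqrt{3}$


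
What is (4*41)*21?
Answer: 3444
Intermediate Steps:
(4*41)*21 = 164*21 = 3444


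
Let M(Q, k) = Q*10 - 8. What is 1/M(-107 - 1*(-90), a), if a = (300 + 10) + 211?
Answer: -1/178 ≈ -0.0056180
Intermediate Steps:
a = 521 (a = 310 + 211 = 521)
M(Q, k) = -8 + 10*Q (M(Q, k) = 10*Q - 8 = -8 + 10*Q)
1/M(-107 - 1*(-90), a) = 1/(-8 + 10*(-107 - 1*(-90))) = 1/(-8 + 10*(-107 + 90)) = 1/(-8 + 10*(-17)) = 1/(-8 - 170) = 1/(-178) = -1/178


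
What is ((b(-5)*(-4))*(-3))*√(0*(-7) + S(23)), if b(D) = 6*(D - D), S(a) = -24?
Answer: 0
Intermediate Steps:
b(D) = 0 (b(D) = 6*0 = 0)
((b(-5)*(-4))*(-3))*√(0*(-7) + S(23)) = ((0*(-4))*(-3))*√(0*(-7) - 24) = (0*(-3))*√(0 - 24) = 0*√(-24) = 0*(2*I*√6) = 0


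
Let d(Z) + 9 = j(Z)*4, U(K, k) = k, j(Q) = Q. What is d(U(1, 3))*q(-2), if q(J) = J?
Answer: -6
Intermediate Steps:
d(Z) = -9 + 4*Z (d(Z) = -9 + Z*4 = -9 + 4*Z)
d(U(1, 3))*q(-2) = (-9 + 4*3)*(-2) = (-9 + 12)*(-2) = 3*(-2) = -6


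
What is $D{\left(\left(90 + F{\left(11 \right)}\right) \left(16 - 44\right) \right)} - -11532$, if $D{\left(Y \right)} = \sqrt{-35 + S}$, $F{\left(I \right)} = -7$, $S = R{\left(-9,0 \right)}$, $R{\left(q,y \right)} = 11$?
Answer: $11532 + 2 i \sqrt{6} \approx 11532.0 + 4.899 i$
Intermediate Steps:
$S = 11$
$D{\left(Y \right)} = 2 i \sqrt{6}$ ($D{\left(Y \right)} = \sqrt{-35 + 11} = \sqrt{-24} = 2 i \sqrt{6}$)
$D{\left(\left(90 + F{\left(11 \right)}\right) \left(16 - 44\right) \right)} - -11532 = 2 i \sqrt{6} - -11532 = 2 i \sqrt{6} + 11532 = 11532 + 2 i \sqrt{6}$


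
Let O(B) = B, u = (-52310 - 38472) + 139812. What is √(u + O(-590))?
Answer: 2*√12110 ≈ 220.09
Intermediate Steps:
u = 49030 (u = -90782 + 139812 = 49030)
√(u + O(-590)) = √(49030 - 590) = √48440 = 2*√12110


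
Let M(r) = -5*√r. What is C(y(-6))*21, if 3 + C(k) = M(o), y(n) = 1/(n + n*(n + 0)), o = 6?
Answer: -63 - 105*√6 ≈ -320.20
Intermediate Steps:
y(n) = 1/(n + n²) (y(n) = 1/(n + n*n) = 1/(n + n²))
C(k) = -3 - 5*√6
C(y(-6))*21 = (-3 - 5*√6)*21 = -63 - 105*√6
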